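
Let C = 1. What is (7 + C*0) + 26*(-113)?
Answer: -2931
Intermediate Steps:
(7 + C*0) + 26*(-113) = (7 + 1*0) + 26*(-113) = (7 + 0) - 2938 = 7 - 2938 = -2931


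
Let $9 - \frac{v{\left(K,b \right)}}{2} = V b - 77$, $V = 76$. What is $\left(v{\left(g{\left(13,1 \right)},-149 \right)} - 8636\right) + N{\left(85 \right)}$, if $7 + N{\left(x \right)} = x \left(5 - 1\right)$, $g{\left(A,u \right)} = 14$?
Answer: $14517$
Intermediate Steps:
$v{\left(K,b \right)} = 172 - 152 b$ ($v{\left(K,b \right)} = 18 - 2 \left(76 b - 77\right) = 18 - 2 \left(-77 + 76 b\right) = 18 - \left(-154 + 152 b\right) = 172 - 152 b$)
$N{\left(x \right)} = -7 + 4 x$ ($N{\left(x \right)} = -7 + x \left(5 - 1\right) = -7 + x 4 = -7 + 4 x$)
$\left(v{\left(g{\left(13,1 \right)},-149 \right)} - 8636\right) + N{\left(85 \right)} = \left(\left(172 - -22648\right) - 8636\right) + \left(-7 + 4 \cdot 85\right) = \left(\left(172 + 22648\right) - 8636\right) + \left(-7 + 340\right) = \left(22820 - 8636\right) + 333 = 14184 + 333 = 14517$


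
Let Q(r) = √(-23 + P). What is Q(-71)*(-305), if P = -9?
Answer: -1220*I*√2 ≈ -1725.3*I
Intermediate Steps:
Q(r) = 4*I*√2 (Q(r) = √(-23 - 9) = √(-32) = 4*I*√2)
Q(-71)*(-305) = (4*I*√2)*(-305) = -1220*I*√2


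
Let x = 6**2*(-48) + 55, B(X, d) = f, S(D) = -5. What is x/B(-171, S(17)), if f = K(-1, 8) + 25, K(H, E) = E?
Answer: -1673/33 ≈ -50.697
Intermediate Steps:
f = 33 (f = 8 + 25 = 33)
B(X, d) = 33
x = -1673 (x = 36*(-48) + 55 = -1728 + 55 = -1673)
x/B(-171, S(17)) = -1673/33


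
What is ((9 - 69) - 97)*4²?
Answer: -2512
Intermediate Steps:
((9 - 69) - 97)*4² = (-60 - 97)*16 = -157*16 = -2512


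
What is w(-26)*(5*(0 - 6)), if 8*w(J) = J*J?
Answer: -2535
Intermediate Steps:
w(J) = J**2/8 (w(J) = (J*J)/8 = J**2/8)
w(-26)*(5*(0 - 6)) = ((1/8)*(-26)**2)*(5*(0 - 6)) = ((1/8)*676)*(5*(-6)) = (169/2)*(-30) = -2535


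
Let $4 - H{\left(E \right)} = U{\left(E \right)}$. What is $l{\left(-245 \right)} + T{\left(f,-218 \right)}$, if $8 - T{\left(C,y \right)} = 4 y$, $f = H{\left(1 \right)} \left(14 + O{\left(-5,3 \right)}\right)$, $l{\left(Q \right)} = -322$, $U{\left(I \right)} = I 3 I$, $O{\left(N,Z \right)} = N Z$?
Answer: $558$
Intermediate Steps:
$U{\left(I \right)} = 3 I^{2}$ ($U{\left(I \right)} = 3 I I = 3 I^{2}$)
$H{\left(E \right)} = 4 - 3 E^{2}$
$f = -1$ ($f = \left(4 - 3 \cdot 1^{2}\right) \left(14 - 15\right) = \left(4 - 3\right) \left(14 - 15\right) = \left(4 - 3\right) \left(-1\right) = 1 \left(-1\right) = -1$)
$T{\left(C,y \right)} = 8 - 4 y$
$l{\left(-245 \right)} + T{\left(f,-218 \right)} = -322 + \left(8 - -872\right) = -322 + \left(8 + 872\right) = -322 + 880 = 558$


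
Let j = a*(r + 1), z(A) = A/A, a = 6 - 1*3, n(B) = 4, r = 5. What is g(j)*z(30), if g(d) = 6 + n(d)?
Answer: 10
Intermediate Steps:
a = 3 (a = 6 - 3 = 3)
z(A) = 1
j = 18 (j = 3*(5 + 1) = 3*6 = 18)
g(d) = 10 (g(d) = 6 + 4 = 10)
g(j)*z(30) = 10*1 = 10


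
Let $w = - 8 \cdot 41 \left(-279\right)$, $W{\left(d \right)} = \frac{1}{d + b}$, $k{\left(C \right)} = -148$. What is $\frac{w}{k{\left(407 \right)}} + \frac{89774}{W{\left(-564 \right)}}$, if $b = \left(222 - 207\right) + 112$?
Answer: $- \frac{1451578684}{37} \approx -3.9232 \cdot 10^{7}$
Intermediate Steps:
$b = 127$ ($b = 15 + 112 = 127$)
$W{\left(d \right)} = \frac{1}{127 + d}$ ($W{\left(d \right)} = \frac{1}{d + 127} = \frac{1}{127 + d}$)
$w = 91512$ ($w = \left(-8\right) \left(-11439\right) = 91512$)
$\frac{w}{k{\left(407 \right)}} + \frac{89774}{W{\left(-564 \right)}} = \frac{91512}{-148} + \frac{89774}{\frac{1}{127 - 564}} = 91512 \left(- \frac{1}{148}\right) + \frac{89774}{\frac{1}{-437}} = - \frac{22878}{37} + \frac{89774}{- \frac{1}{437}} = - \frac{22878}{37} + 89774 \left(-437\right) = - \frac{22878}{37} - 39231238 = - \frac{1451578684}{37}$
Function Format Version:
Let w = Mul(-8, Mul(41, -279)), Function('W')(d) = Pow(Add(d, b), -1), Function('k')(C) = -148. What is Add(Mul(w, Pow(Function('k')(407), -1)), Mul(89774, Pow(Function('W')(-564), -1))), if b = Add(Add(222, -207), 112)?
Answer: Rational(-1451578684, 37) ≈ -3.9232e+7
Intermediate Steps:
b = 127 (b = Add(15, 112) = 127)
Function('W')(d) = Pow(Add(127, d), -1) (Function('W')(d) = Pow(Add(d, 127), -1) = Pow(Add(127, d), -1))
w = 91512 (w = Mul(-8, -11439) = 91512)
Add(Mul(w, Pow(Function('k')(407), -1)), Mul(89774, Pow(Function('W')(-564), -1))) = Add(Mul(91512, Pow(-148, -1)), Mul(89774, Pow(Pow(Add(127, -564), -1), -1))) = Add(Mul(91512, Rational(-1, 148)), Mul(89774, Pow(Pow(-437, -1), -1))) = Add(Rational(-22878, 37), Mul(89774, Pow(Rational(-1, 437), -1))) = Add(Rational(-22878, 37), Mul(89774, -437)) = Add(Rational(-22878, 37), -39231238) = Rational(-1451578684, 37)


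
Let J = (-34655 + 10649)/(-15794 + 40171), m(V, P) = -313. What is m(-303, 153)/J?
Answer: 7630001/24006 ≈ 317.84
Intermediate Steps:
J = -24006/24377 ≈ -0.98478
m(-303, 153)/J = -313/(-24006/24377) = -313*(-24377/24006) = 7630001/24006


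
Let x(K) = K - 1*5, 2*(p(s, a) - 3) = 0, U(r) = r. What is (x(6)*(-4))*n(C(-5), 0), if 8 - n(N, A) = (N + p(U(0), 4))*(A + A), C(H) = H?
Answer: -32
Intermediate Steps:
p(s, a) = 3 (p(s, a) = 3 + (½)*0 = 3 + 0 = 3)
x(K) = -5 + K (x(K) = K - 5 = -5 + K)
n(N, A) = 8 - 2*A*(3 + N) (n(N, A) = 8 - (N + 3)*(A + A) = 8 - (3 + N)*2*A = 8 - 2*A*(3 + N))
(x(6)*(-4))*n(C(-5), 0) = ((-5 + 6)*(-4))*(8 - 6*0 - 2*0*(-5)) = (1*(-4))*(8 + 0 + 0) = -4*8 = -32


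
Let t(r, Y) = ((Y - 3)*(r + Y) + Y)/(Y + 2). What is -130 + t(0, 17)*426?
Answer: 106160/19 ≈ 5587.4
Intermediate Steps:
t(r, Y) = (Y + (-3 + Y)*(Y + r))/(2 + Y) (t(r, Y) = ((-3 + Y)*(Y + r) + Y)/(2 + Y) = (Y + (-3 + Y)*(Y + r))/(2 + Y))
-130 + t(0, 17)*426 = -130 + ((17**2 - 3*0 - 2*17 + 17*0)/(2 + 17))*426 = -130 + ((289 + 0 - 34 + 0)/19)*426 = -130 + ((1/19)*255)*426 = -130 + (255/19)*426 = -130 + 108630/19 = 106160/19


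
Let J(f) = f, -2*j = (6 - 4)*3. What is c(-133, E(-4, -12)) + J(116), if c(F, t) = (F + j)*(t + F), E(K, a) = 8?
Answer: 17116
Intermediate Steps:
j = -3 (j = -(6 - 4)*3/2 = -3 ≈ -3.0000)
c(F, t) = (-3 + F)*(F + t) (c(F, t) = (F - 3)*(t + F) = (-3 + F)*(F + t))
c(-133, E(-4, -12)) + J(116) = ((-133)² - 3*(-133) - 3*8 - 133*8) + 116 = (17689 + 399 - 24 - 1064) + 116 = 17000 + 116 = 17116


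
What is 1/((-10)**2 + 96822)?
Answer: 1/96922 ≈ 1.0318e-5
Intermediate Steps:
1/((-10)**2 + 96822) = 1/(100 + 96822) = 1/96922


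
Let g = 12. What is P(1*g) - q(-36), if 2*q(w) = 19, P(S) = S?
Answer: 5/2 ≈ 2.5000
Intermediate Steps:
q(w) = 19/2 (q(w) = (½)*19 = 19/2)
P(1*g) - q(-36) = 1*12 - 1*19/2 = 12 - 19/2 = 5/2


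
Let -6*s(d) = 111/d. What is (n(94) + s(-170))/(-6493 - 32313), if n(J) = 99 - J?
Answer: -1737/13194040 ≈ -0.00013165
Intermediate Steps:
s(d) = -37/(2*d)
(n(94) + s(-170))/(-6493 - 32313) = ((99 - 1*94) - 37/2/(-170))/(-6493 - 32313) = ((99 - 94) - 37/2*(-1/170))/(-38806) = (5 + 37/340)*(-1/38806) = (1737/340)*(-1/38806) = -1737/13194040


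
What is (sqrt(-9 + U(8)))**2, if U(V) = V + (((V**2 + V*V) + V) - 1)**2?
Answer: 18224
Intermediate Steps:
U(V) = V + (-1 + V + 2*V**2)**2 (U(V) = V + (((V**2 + V**2) + V) - 1)**2 = V + ((2*V**2 + V) - 1)**2 = V + ((V + 2*V**2) - 1)**2 = V + (-1 + V + 2*V**2)**2)
(sqrt(-9 + U(8)))**2 = (sqrt(-9 + (8 + (-1 + 8 + 2*8**2)**2)))**2 = (sqrt(-9 + (8 + (-1 + 8 + 2*64)**2)))**2 = (sqrt(-9 + (8 + (-1 + 8 + 128)**2)))**2 = (sqrt(-9 + (8 + 135**2)))**2 = (sqrt(-9 + (8 + 18225)))**2 = (sqrt(-9 + 18233))**2 = (sqrt(18224))**2 = (4*sqrt(1139))**2 = 18224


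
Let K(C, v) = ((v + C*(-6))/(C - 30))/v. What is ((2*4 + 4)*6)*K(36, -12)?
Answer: 228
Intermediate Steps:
K(C, v) = (v - 6*C)/(v*(-30 + C)) (K(C, v) = ((v - 6*C)/(-30 + C))/v = (v - 6*C)/(v*(-30 + C)))
((2*4 + 4)*6)*K(36, -12) = ((2*4 + 4)*6)*((-12 - 6*36)/((-12)*(-30 + 36))) = ((8 + 4)*6)*(-1/12*(-12 - 216)/6) = (12*6)*(-1/12*⅙*(-228)) = 72*(19/6) = 228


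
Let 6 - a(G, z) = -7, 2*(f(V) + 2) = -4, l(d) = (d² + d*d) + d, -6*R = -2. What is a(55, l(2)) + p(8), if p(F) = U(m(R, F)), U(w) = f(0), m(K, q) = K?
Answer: 9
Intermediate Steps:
R = ⅓ (R = -⅙*(-2) = ⅓ ≈ 0.33333)
l(d) = d + 2*d² (l(d) = (d² + d²) + d = 2*d² + d = d + 2*d²)
f(V) = -4 (f(V) = -2 + (½)*(-4) = -2 - 2 = -4)
U(w) = -4
a(G, z) = 13 (a(G, z) = 6 - 1*(-7) = 6 + 7 = 13)
p(F) = -4
a(55, l(2)) + p(8) = 13 - 4 = 9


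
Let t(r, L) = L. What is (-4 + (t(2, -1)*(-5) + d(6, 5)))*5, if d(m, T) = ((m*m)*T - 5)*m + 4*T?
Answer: 5355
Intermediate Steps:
d(m, T) = 4*T + m*(-5 + T*m²) (d(m, T) = (m²*T - 5)*m + 4*T = (T*m² - 5)*m + 4*T = (-5 + T*m²)*m + 4*T = m*(-5 + T*m²) + 4*T = 4*T + m*(-5 + T*m²))
(-4 + (t(2, -1)*(-5) + d(6, 5)))*5 = (-4 + (-1*(-5) + (-5*6 + 4*5 + 5*6³)))*5 = (-4 + (5 + (-30 + 20 + 5*216)))*5 = (-4 + (5 + (-30 + 20 + 1080)))*5 = (-4 + (5 + 1070))*5 = (-4 + 1075)*5 = 1071*5 = 5355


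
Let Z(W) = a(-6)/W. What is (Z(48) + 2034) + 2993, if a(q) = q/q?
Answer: 241297/48 ≈ 5027.0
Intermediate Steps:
a(q) = 1
Z(W) = 1/W
(Z(48) + 2034) + 2993 = (1/48 + 2034) + 2993 = 97633/48 + 2993 = 241297/48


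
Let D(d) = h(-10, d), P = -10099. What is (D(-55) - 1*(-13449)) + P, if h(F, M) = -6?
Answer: 3344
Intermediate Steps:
D(d) = -6
(D(-55) - 1*(-13449)) + P = (-6 - 1*(-13449)) - 10099 = (-6 + 13449) - 10099 = 13443 - 10099 = 3344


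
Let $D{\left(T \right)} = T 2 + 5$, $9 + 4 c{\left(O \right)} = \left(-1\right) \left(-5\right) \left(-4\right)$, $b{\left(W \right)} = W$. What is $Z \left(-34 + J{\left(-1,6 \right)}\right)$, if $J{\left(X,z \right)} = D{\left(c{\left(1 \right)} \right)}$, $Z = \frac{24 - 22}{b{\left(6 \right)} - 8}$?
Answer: $\frac{87}{2} \approx 43.5$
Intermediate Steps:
$c{\left(O \right)} = - \frac{29}{4}$ ($c{\left(O \right)} = - \frac{9}{4} + \frac{\left(-1\right) \left(-5\right) \left(-4\right)}{4} = - \frac{9}{4} + \frac{5 \left(-4\right)}{4} = - \frac{9}{4} + \frac{1}{4} \left(-20\right) = - \frac{9}{4} - 5 = - \frac{29}{4}$)
$Z = -1$ ($Z = \frac{24 - 22}{6 - 8} = \frac{2}{-2} = 2 \left(- \frac{1}{2}\right) = -1$)
$D{\left(T \right)} = 5 + 2 T$ ($D{\left(T \right)} = 2 T + 5 = 5 + 2 T$)
$J{\left(X,z \right)} = - \frac{19}{2}$ ($J{\left(X,z \right)} = 5 + 2 \left(- \frac{29}{4}\right) = 5 - \frac{29}{2} = - \frac{19}{2}$)
$Z \left(-34 + J{\left(-1,6 \right)}\right) = - (-34 - \frac{19}{2}) = \left(-1\right) \left(- \frac{87}{2}\right) = \frac{87}{2}$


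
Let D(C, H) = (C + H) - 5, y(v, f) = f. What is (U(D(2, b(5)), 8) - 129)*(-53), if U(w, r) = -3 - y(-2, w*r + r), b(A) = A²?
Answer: 16748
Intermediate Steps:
D(C, H) = -5 + C + H
U(w, r) = -3 - r - r*w (U(w, r) = -3 - (w*r + r) = -3 - (r*w + r) = -3 - (r + r*w) = -3 + (-r - r*w) = -3 - r - r*w)
(U(D(2, b(5)), 8) - 129)*(-53) = ((-3 - 1*8*(1 + (-5 + 2 + 5²))) - 129)*(-53) = ((-3 - 1*8*(1 + (-5 + 2 + 25))) - 129)*(-53) = ((-3 - 1*8*(1 + 22)) - 129)*(-53) = ((-3 - 1*8*23) - 129)*(-53) = ((-3 - 184) - 129)*(-53) = (-187 - 129)*(-53) = -316*(-53) = 16748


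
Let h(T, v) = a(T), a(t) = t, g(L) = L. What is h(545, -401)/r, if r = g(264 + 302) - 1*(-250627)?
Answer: 545/251193 ≈ 0.0021696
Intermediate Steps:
h(T, v) = T
r = 251193 (r = (264 + 302) - 1*(-250627) = 566 + 250627 = 251193)
h(545, -401)/r = 545/251193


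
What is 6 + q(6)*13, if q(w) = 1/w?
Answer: 49/6 ≈ 8.1667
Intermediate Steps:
6 + q(6)*13 = 6 + 13/6 = 49/6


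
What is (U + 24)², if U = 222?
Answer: 60516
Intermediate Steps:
(U + 24)² = (222 + 24)² = 246² = 60516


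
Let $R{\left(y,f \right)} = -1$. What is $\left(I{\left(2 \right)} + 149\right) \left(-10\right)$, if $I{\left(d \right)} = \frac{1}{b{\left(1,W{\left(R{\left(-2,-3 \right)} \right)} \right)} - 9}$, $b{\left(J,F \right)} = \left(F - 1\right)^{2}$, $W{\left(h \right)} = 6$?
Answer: $- \frac{11925}{8} \approx -1490.6$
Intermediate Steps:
$b{\left(J,F \right)} = \left(-1 + F\right)^{2}$
$I{\left(d \right)} = \frac{1}{16}$ ($I{\left(d \right)} = \frac{1}{\left(-1 + 6\right)^{2} - 9} = \frac{1}{5^{2} - 9} = \frac{1}{25 - 9} = \frac{1}{16}$)
$\left(I{\left(2 \right)} + 149\right) \left(-10\right) = \left(\frac{1}{16} + 149\right) \left(-10\right) = \frac{2385}{16} \left(-10\right) = - \frac{11925}{8}$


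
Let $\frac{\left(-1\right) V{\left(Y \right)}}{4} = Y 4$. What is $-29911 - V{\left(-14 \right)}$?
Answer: $-30135$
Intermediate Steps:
$V{\left(Y \right)} = - 16 Y$ ($V{\left(Y \right)} = - 4 Y 4 = - 4 \cdot 4 Y = - 16 Y$)
$-29911 - V{\left(-14 \right)} = -29911 - \left(-16\right) \left(-14\right) = -29911 - 224 = -30135$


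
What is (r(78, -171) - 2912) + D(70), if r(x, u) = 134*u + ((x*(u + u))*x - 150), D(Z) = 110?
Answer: -2106594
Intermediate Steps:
r(x, u) = -150 + 134*u + 2*u*x² (r(x, u) = 134*u + ((x*(2*u))*x - 150) = 134*u + ((2*u*x)*x - 150) = 134*u + (2*u*x² - 150) = 134*u + (-150 + 2*u*x²) = -150 + 134*u + 2*u*x²)
(r(78, -171) - 2912) + D(70) = ((-150 + 134*(-171) + 2*(-171)*78²) - 2912) + 110 = ((-150 - 22914 + 2*(-171)*6084) - 2912) + 110 = ((-150 - 22914 - 2080728) - 2912) + 110 = (-2103792 - 2912) + 110 = -2106704 + 110 = -2106594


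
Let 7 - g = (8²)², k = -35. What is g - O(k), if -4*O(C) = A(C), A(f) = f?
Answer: -16391/4 ≈ -4097.8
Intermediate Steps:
O(C) = -C/4
g = -4089 (g = 7 - (8²)² = 7 - 1*64² = 7 - 1*4096 = 7 - 4096 = -4089)
g - O(k) = -4089 - (-1)*(-35)/4 = -4089 - 1*35/4 = -4089 - 35/4 = -16391/4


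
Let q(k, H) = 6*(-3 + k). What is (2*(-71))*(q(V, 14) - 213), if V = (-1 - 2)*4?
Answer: 43026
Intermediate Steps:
V = -12 (V = -3*4 = -12)
q(k, H) = -18 + 6*k
(2*(-71))*(q(V, 14) - 213) = (2*(-71))*((-18 + 6*(-12)) - 213) = -142*((-18 - 72) - 213) = -142*(-90 - 213) = -142*(-303) = 43026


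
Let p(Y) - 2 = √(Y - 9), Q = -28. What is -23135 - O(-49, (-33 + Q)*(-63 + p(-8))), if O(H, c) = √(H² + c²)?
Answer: -23135 - √(13784985 - 453962*I*√17) ≈ -26856.0 + 251.49*I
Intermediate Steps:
p(Y) = 2 + √(-9 + Y) (p(Y) = 2 + √(Y - 9) = 2 + √(-9 + Y))
-23135 - O(-49, (-33 + Q)*(-63 + p(-8))) = -23135 - √((-49)² + ((-33 - 28)*(-63 + (2 + √(-9 - 8))))²) = -23135 - √(2401 + (-61*(-63 + (2 + √(-17))))²) = -23135 - √(2401 + (-61*(-63 + (2 + I*√17)))²) = -23135 - √(2401 + (-61*(-61 + I*√17))²) = -23135 - √(2401 + (3721 - 61*I*√17)²)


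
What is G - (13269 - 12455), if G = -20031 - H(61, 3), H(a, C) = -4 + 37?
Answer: -20878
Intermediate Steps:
H(a, C) = 33
G = -20064 (G = -20031 - 1*33 = -20031 - 33 = -20064)
G - (13269 - 12455) = -20064 - (13269 - 12455) = -20064 - 1*814 = -20064 - 814 = -20878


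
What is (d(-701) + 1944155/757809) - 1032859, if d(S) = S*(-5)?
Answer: -780051781231/757809 ≈ -1.0294e+6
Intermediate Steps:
d(S) = -5*S
(d(-701) + 1944155/757809) - 1032859 = (-5*(-701) + 1944155/757809) - 1032859 = (3505 + 1944155*(1/757809)) - 1032859 = (3505 + 1944155/757809) - 1032859 = 2658064700/757809 - 1032859 = -780051781231/757809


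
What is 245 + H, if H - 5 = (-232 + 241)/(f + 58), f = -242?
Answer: 45991/184 ≈ 249.95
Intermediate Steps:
H = 911/184 (H = 5 + (-232 + 241)/(-242 + 58) = 5 + 9/(-184) = 5 + 9*(-1/184) = 5 - 9/184 = 911/184 ≈ 4.9511)
245 + H = 245 + 911/184 = 45991/184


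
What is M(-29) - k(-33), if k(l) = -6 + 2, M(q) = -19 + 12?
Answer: -3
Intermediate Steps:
M(q) = -7
k(l) = -4
M(-29) - k(-33) = -7 - 1*(-4) = -7 + 4 = -3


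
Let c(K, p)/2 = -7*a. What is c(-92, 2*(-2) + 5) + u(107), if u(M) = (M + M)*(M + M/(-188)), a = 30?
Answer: 2101483/94 ≈ 22356.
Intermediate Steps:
c(K, p) = -420 (c(K, p) = 2*(-7*30) = 2*(-210) = -420)
u(M) = 187*M²/94 (u(M) = (2*M)*(M + M*(-1/188)) = (2*M)*(M - M/188) = (2*M)*(187*M/188) = 187*M²/94)
c(-92, 2*(-2) + 5) + u(107) = -420 + (187/94)*107² = -420 + (187/94)*11449 = -420 + 2140963/94 = 2101483/94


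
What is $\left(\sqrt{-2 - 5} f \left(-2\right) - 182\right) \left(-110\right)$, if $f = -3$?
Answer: $20020 - 660 i \sqrt{7} \approx 20020.0 - 1746.2 i$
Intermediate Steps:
$\left(\sqrt{-2 - 5} f \left(-2\right) - 182\right) \left(-110\right) = \left(\sqrt{-2 - 5} \left(-3\right) \left(-2\right) - 182\right) \left(-110\right) = \left(\sqrt{-7} \left(-3\right) \left(-2\right) - 182\right) \left(-110\right) = \left(i \sqrt{7} \left(-3\right) \left(-2\right) - 182\right) \left(-110\right) = \left(- 3 i \sqrt{7} \left(-2\right) - 182\right) \left(-110\right) = \left(6 i \sqrt{7} - 182\right) \left(-110\right) = \left(-182 + 6 i \sqrt{7}\right) \left(-110\right) = 20020 - 660 i \sqrt{7}$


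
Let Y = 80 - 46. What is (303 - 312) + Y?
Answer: 25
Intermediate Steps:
Y = 34
(303 - 312) + Y = (303 - 312) + 34 = -9 + 34 = 25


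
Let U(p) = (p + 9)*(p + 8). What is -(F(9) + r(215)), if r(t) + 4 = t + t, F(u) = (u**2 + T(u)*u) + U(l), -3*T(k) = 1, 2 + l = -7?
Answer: -504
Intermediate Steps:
l = -9 (l = -2 - 7 = -9)
U(p) = (8 + p)*(9 + p) (U(p) = (9 + p)*(8 + p) = (8 + p)*(9 + p))
T(k) = -1/3 (T(k) = -1/3*1 = -1/3)
F(u) = u**2 - u/3 (F(u) = (u**2 - u/3) + (72 + (-9)**2 + 17*(-9)) = (u**2 - u/3) + (72 + 81 - 153) = (u**2 - u/3) + 0 = u**2 - u/3)
r(t) = -4 + 2*t (r(t) = -4 + (t + t) = -4 + 2*t)
-(F(9) + r(215)) = -(9*(-1/3 + 9) + (-4 + 2*215)) = -(9*(26/3) + (-4 + 430)) = -(78 + 426) = -1*504 = -504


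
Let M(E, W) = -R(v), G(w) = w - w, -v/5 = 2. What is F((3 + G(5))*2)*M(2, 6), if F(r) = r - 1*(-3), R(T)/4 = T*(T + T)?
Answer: -7200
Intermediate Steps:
v = -10 (v = -5*2 = -10)
R(T) = 8*T² (R(T) = 4*(T*(T + T)) = 4*(T*(2*T)) = 4*(2*T²) = 8*T²)
G(w) = 0
F(r) = 3 + r (F(r) = r + 3 = 3 + r)
M(E, W) = -800 (M(E, W) = -8*(-10)² = -8*100 = -1*800 = -800)
F((3 + G(5))*2)*M(2, 6) = (3 + (3 + 0)*2)*(-800) = (3 + 3*2)*(-800) = (3 + 6)*(-800) = 9*(-800) = -7200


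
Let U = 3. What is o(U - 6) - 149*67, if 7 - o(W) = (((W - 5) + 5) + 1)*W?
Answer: -9982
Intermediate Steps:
o(W) = 7 - W*(1 + W) (o(W) = 7 - (((W - 5) + 5) + 1)*W = 7 - (((-5 + W) + 5) + 1)*W = 7 - (W + 1)*W = 7 - (1 + W)*W = 7 - W*(1 + W))
o(U - 6) - 149*67 = (7 - (3 - 6) - (3 - 6)²) - 149*67 = (7 - 1*(-3) - 1*(-3)²) - 9983 = (7 + 3 - 1*9) - 9983 = (7 + 3 - 9) - 9983 = 1 - 9983 = -9982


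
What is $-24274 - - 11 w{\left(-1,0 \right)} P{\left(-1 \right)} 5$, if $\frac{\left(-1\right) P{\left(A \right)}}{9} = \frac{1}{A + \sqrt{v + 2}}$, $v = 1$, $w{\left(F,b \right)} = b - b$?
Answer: $-24274$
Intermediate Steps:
$w{\left(F,b \right)} = 0$
$P{\left(A \right)} = - \frac{9}{A + \sqrt{3}}$ ($P{\left(A \right)} = - \frac{9}{A + \sqrt{1 + 2}} = - \frac{9}{A + \sqrt{3}}$)
$-24274 - - 11 w{\left(-1,0 \right)} P{\left(-1 \right)} 5 = -24274 - - 11 \cdot 0 \left(- \frac{9}{-1 + \sqrt{3}}\right) 5 = -24274 - \left(-11\right) 0 \cdot 5 = -24274 - 0 \cdot 5 = -24274 - 0 = -24274 + 0 = -24274$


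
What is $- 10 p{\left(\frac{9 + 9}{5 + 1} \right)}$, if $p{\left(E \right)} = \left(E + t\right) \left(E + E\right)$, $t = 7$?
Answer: $-600$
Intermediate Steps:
$p{\left(E \right)} = 2 E \left(7 + E\right)$ ($p{\left(E \right)} = \left(E + 7\right) \left(E + E\right) = \left(7 + E\right) 2 E = 2 E \left(7 + E\right)$)
$- 10 p{\left(\frac{9 + 9}{5 + 1} \right)} = - 10 \cdot 2 \frac{9 + 9}{5 + 1} \left(7 + \frac{9 + 9}{5 + 1}\right) = - 10 \cdot 2 \cdot \frac{18}{6} \left(7 + \frac{18}{6}\right) = - 10 \cdot 2 \cdot 18 \cdot \frac{1}{6} \left(7 + 18 \cdot \frac{1}{6}\right) = - 10 \cdot 2 \cdot 3 \left(7 + 3\right) = - 10 \cdot 2 \cdot 3 \cdot 10 = \left(-10\right) 60 = -600$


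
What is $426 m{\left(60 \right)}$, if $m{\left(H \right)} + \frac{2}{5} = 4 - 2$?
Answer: $\frac{3408}{5} \approx 681.6$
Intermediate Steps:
$m{\left(H \right)} = \frac{8}{5}$ ($m{\left(H \right)} = - \frac{2}{5} + \left(4 - 2\right) = - \frac{2}{5} + 2 = \frac{8}{5}$)
$426 m{\left(60 \right)} = 426 \cdot \frac{8}{5} = \frac{3408}{5}$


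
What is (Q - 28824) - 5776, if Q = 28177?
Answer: -6423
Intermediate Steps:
(Q - 28824) - 5776 = (28177 - 28824) - 5776 = -647 - 5776 = -6423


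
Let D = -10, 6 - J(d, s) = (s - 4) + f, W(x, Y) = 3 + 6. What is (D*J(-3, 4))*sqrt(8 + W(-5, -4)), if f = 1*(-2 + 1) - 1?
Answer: -80*sqrt(17) ≈ -329.85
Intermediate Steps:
W(x, Y) = 9
f = -2 (f = 1*(-1) - 1 = -1 - 1 = -2)
J(d, s) = 12 - s (J(d, s) = 6 - ((s - 4) - 2) = 6 - ((-4 + s) - 2) = 6 - (-6 + s) = 6 + (6 - s) = 12 - s)
(D*J(-3, 4))*sqrt(8 + W(-5, -4)) = (-10*(12 - 1*4))*sqrt(8 + 9) = (-10*(12 - 4))*sqrt(17) = (-10*8)*sqrt(17) = -80*sqrt(17)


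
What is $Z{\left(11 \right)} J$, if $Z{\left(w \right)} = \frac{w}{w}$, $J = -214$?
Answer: $-214$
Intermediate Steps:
$Z{\left(w \right)} = 1$
$Z{\left(11 \right)} J = 1 \left(-214\right) = -214$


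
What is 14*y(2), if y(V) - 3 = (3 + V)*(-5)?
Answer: -308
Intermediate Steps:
y(V) = -12 - 5*V (y(V) = 3 + (3 + V)*(-5) = 3 + (-15 - 5*V) = -12 - 5*V)
14*y(2) = 14*(-12 - 5*2) = 14*(-12 - 10) = 14*(-22) = -308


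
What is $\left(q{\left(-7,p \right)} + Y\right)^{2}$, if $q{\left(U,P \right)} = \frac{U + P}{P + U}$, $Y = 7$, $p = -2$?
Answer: $64$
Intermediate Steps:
$q{\left(U,P \right)} = 1$ ($q{\left(U,P \right)} = \frac{P + U}{P + U} = 1$)
$\left(q{\left(-7,p \right)} + Y\right)^{2} = \left(1 + 7\right)^{2} = 8^{2} = 64$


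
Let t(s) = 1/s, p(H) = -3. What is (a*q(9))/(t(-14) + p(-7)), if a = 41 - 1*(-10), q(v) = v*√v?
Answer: -19278/43 ≈ -448.33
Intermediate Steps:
q(v) = v^(3/2)
a = 51 (a = 41 + 10 = 51)
(a*q(9))/(t(-14) + p(-7)) = (51*9^(3/2))/(1/(-14) - 3) = (51*27)/(-1/14 - 3) = 1377/(-43/14) = 1377*(-14/43) = -19278/43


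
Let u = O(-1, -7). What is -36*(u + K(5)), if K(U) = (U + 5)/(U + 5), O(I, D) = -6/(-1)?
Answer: -252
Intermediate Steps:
O(I, D) = 6 (O(I, D) = -6*(-1) = 6)
u = 6
K(U) = 1 (K(U) = (5 + U)/(5 + U) = 1)
-36*(u + K(5)) = -36*(6 + 1) = -36*7 = -252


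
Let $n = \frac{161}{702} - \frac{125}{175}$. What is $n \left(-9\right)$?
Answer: $\frac{2383}{546} \approx 4.3645$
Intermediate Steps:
$n = - \frac{2383}{4914}$ ($n = 161 \cdot \frac{1}{702} - \frac{5}{7} = \frac{161}{702} - \frac{5}{7} = - \frac{2383}{4914} \approx -0.48494$)
$n \left(-9\right) = \left(- \frac{2383}{4914}\right) \left(-9\right) = \frac{2383}{546}$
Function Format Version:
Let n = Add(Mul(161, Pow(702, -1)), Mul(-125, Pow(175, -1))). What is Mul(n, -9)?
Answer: Rational(2383, 546) ≈ 4.3645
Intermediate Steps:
n = Rational(-2383, 4914) (n = Add(Mul(161, Rational(1, 702)), Mul(-125, Rational(1, 175))) = Add(Rational(161, 702), Rational(-5, 7)) = Rational(-2383, 4914) ≈ -0.48494)
Mul(n, -9) = Mul(Rational(-2383, 4914), -9) = Rational(2383, 546)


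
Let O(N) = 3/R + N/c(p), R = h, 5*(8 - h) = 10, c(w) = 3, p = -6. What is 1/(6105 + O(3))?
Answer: 2/12213 ≈ 0.00016376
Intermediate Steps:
h = 6 (h = 8 - ⅕*10 = 8 - 2 = 6)
R = 6
O(N) = ½ + N/3 (O(N) = 3/6 + N/3 = 3*(⅙) + N*(⅓) = ½ + N/3)
1/(6105 + O(3)) = 1/(6105 + (½ + (⅓)*3)) = 1/(6105 + (½ + 1)) = 1/(6105 + 3/2) = 1/(12213/2) = 2/12213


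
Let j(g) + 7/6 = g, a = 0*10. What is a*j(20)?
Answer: 0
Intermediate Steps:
a = 0
j(g) = -7/6 + g
a*j(20) = 0*(-7/6 + 20) = 0*(113/6) = 0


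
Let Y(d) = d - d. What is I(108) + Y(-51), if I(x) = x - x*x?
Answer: -11556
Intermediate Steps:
Y(d) = 0
I(x) = x - x**2
I(108) + Y(-51) = 108*(1 - 1*108) + 0 = 108*(1 - 108) + 0 = 108*(-107) + 0 = -11556 + 0 = -11556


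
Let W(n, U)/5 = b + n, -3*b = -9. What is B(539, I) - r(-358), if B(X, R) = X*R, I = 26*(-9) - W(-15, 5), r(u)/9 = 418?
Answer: -97548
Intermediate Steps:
b = 3 (b = -⅓*(-9) = 3)
r(u) = 3762 (r(u) = 9*418 = 3762)
W(n, U) = 15 + 5*n (W(n, U) = 5*(3 + n) = 15 + 5*n)
I = -174 (I = 26*(-9) - (15 + 5*(-15)) = -234 - (15 - 75) = -234 - 1*(-60) = -234 + 60 = -174)
B(X, R) = R*X
B(539, I) - r(-358) = -174*539 - 1*3762 = -93786 - 3762 = -97548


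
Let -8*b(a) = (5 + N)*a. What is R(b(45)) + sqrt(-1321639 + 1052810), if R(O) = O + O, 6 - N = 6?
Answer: -225/4 + I*sqrt(268829) ≈ -56.25 + 518.49*I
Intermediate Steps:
N = 0 (N = 6 - 1*6 = 6 - 6 = 0)
b(a) = -5*a/8 (b(a) = -(5 + 0)*a/8 = -5*a/8)
R(O) = 2*O
R(b(45)) + sqrt(-1321639 + 1052810) = 2*(-5/8*45) + sqrt(-1321639 + 1052810) = 2*(-225/8) + sqrt(-268829) = -225/4 + I*sqrt(268829)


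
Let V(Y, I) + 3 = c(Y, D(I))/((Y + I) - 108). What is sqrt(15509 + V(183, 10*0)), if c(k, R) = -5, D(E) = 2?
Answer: sqrt(3488835)/15 ≈ 124.52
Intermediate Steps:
V(Y, I) = -3 - 5/(-108 + I + Y) (V(Y, I) = -3 - 5/((Y + I) - 108) = -3 - 5/((I + Y) - 108) = -3 - 5/(-108 + I + Y))
sqrt(15509 + V(183, 10*0)) = sqrt(15509 + (319 - 30*0 - 3*183)/(-108 + 10*0 + 183)) = sqrt(15509 + (319 - 3*0 - 549)/(-108 + 0 + 183)) = sqrt(15509 + (319 + 0 - 549)/75) = sqrt(15509 + (1/75)*(-230)) = sqrt(15509 - 46/15) = sqrt(232589/15) = sqrt(3488835)/15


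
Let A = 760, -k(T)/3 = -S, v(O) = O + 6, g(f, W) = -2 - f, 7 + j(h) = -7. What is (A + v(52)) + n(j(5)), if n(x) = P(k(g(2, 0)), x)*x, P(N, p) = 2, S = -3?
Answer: 790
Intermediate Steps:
j(h) = -14 (j(h) = -7 - 7 = -14)
v(O) = 6 + O
k(T) = -9 (k(T) = -(-3)*(-3) = -3*3 = -9)
n(x) = 2*x
(A + v(52)) + n(j(5)) = (760 + (6 + 52)) + 2*(-14) = (760 + 58) - 28 = 818 - 28 = 790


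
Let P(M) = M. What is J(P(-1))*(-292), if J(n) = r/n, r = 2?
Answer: 584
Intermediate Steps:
J(n) = 2/n
J(P(-1))*(-292) = (2/(-1))*(-292) = (2*(-1))*(-292) = -2*(-292) = 584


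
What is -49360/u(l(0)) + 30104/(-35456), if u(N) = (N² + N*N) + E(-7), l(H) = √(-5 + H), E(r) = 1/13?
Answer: 2843440333/571728 ≈ 4973.4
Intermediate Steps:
E(r) = 1/13
u(N) = 1/13 + 2*N² (u(N) = (N² + N*N) + 1/13 = (N² + N²) + 1/13 = 2*N² + 1/13 = 1/13 + 2*N²)
-49360/u(l(0)) + 30104/(-35456) = -49360/(1/13 + 2*(√(-5 + 0))²) + 30104/(-35456) = -49360/(1/13 + 2*(√(-5))²) + 30104*(-1/35456) = -49360/(1/13 + 2*(I*√5)²) - 3763/4432 = -49360/(1/13 + 2*(-5)) - 3763/4432 = -49360/(1/13 - 10) - 3763/4432 = -49360/(-129/13) - 3763/4432 = -49360*(-13/129) - 3763/4432 = 641680/129 - 3763/4432 = 2843440333/571728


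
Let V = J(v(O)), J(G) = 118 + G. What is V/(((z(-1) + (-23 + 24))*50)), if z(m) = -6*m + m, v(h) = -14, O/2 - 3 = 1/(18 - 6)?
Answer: 26/75 ≈ 0.34667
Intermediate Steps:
O = 37/6 (O = 6 + 2/(18 - 6) = 6 + 2/12 = 6 + 2*(1/12) = 6 + ⅙ = 37/6 ≈ 6.1667)
z(m) = -5*m
V = 104 (V = 118 - 14 = 104)
V/(((z(-1) + (-23 + 24))*50)) = 104/(((-5*(-1) + (-23 + 24))*50)) = 104/(((5 + 1)*50)) = 104/((6*50)) = 104/300 = 104*(1/300) = 26/75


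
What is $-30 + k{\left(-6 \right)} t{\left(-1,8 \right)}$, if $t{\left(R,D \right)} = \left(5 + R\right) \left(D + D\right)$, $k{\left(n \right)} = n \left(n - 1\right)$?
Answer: $2658$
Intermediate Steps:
$k{\left(n \right)} = n \left(-1 + n\right)$
$t{\left(R,D \right)} = 2 D \left(5 + R\right)$ ($t{\left(R,D \right)} = \left(5 + R\right) 2 D = 2 D \left(5 + R\right)$)
$-30 + k{\left(-6 \right)} t{\left(-1,8 \right)} = -30 + - 6 \left(-1 - 6\right) 2 \cdot 8 \left(5 - 1\right) = -30 + \left(-6\right) \left(-7\right) 2 \cdot 8 \cdot 4 = -30 + 42 \cdot 64 = -30 + 2688 = 2658$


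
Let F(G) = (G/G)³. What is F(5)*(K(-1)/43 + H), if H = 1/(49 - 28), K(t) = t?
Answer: 22/903 ≈ 0.024363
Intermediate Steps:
F(G) = 1 (F(G) = 1³ = 1)
H = 1/21 ≈ 0.047619
F(5)*(K(-1)/43 + H) = 1*(-1/43 + 1/21) = 1*(22/903) = 22/903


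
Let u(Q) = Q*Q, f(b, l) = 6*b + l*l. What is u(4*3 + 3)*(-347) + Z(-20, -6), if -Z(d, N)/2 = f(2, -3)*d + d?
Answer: -77195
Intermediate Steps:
f(b, l) = l**2 + 6*b (f(b, l) = 6*b + l**2 = l**2 + 6*b)
u(Q) = Q**2
Z(d, N) = -44*d (Z(d, N) = -2*(((-3)**2 + 6*2)*d + d) = -2*((9 + 12)*d + d) = -2*(21*d + d) = -44*d)
u(4*3 + 3)*(-347) + Z(-20, -6) = (4*3 + 3)**2*(-347) - 44*(-20) = (12 + 3)**2*(-347) + 880 = 15**2*(-347) + 880 = 225*(-347) + 880 = -78075 + 880 = -77195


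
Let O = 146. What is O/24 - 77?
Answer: -851/12 ≈ -70.917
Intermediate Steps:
O/24 - 77 = 146/24 - 77 = 146*(1/24) - 77 = 73/12 - 77 = -851/12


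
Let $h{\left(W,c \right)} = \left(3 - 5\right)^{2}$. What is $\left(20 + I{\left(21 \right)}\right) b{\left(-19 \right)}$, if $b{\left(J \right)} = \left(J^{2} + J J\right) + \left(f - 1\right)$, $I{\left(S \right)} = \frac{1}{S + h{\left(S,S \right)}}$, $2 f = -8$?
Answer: $\frac{359217}{25} \approx 14369.0$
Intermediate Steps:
$f = -4$ ($f = \frac{1}{2} \left(-8\right) = -4$)
$h{\left(W,c \right)} = 4$ ($h{\left(W,c \right)} = \left(-2\right)^{2} = 4$)
$I{\left(S \right)} = \frac{1}{4 + S}$ ($I{\left(S \right)} = \frac{1}{S + 4} = \frac{1}{4 + S}$)
$b{\left(J \right)} = -5 + 2 J^{2}$ ($b{\left(J \right)} = \left(J^{2} + J J\right) - 5 = \left(J^{2} + J^{2}\right) - 5 = 2 J^{2} - 5 = -5 + 2 J^{2}$)
$\left(20 + I{\left(21 \right)}\right) b{\left(-19 \right)} = \left(20 + \frac{1}{4 + 21}\right) \left(-5 + 2 \left(-19\right)^{2}\right) = \left(20 + \frac{1}{25}\right) \left(-5 + 2 \cdot 361\right) = \left(20 + \frac{1}{25}\right) \left(-5 + 722\right) = \frac{501}{25} \cdot 717 = \frac{359217}{25}$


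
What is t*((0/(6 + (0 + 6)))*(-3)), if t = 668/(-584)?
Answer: 0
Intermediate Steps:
t = -167/146 (t = 668*(-1/584) = -167/146 ≈ -1.1438)
t*((0/(6 + (0 + 6)))*(-3)) = -167*0/(6 + (0 + 6))*(-3)/146 = -167*0/(6 + 6)*(-3)/146 = -167*0/12*(-3)/146 = -167*0*(1/12)*(-3)/146 = -0*(-3) = -167/146*0 = 0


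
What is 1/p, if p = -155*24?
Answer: -1/3720 ≈ -0.00026882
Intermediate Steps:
p = -3720
1/p = 1/(-3720) = -1/3720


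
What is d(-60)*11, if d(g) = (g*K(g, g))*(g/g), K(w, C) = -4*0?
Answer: 0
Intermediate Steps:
K(w, C) = 0
d(g) = 0 (d(g) = (g*0)*(g/g) = 0*1 = 0)
d(-60)*11 = 0*11 = 0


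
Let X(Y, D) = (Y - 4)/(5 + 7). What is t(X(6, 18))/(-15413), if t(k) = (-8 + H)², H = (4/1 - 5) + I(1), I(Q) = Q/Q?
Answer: -64/15413 ≈ -0.0041523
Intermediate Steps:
X(Y, D) = -⅓ + Y/12 (X(Y, D) = (-4 + Y)/12 = (-4 + Y)*(1/12) = -⅓ + Y/12)
I(Q) = 1
H = 0 (H = (4/1 - 5) + 1 = (4*1 - 5) + 1 = (4 - 5) + 1 = -1 + 1 = 0)
t(k) = 64 (t(k) = (-8 + 0)² = (-8)² = 64)
t(X(6, 18))/(-15413) = 64/(-15413) = 64*(-1/15413) = -64/15413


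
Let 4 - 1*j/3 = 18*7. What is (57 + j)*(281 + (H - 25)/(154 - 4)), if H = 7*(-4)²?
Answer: -4350411/50 ≈ -87008.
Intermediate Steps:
j = -366 (j = 12 - 54*7 = 12 - 3*126 = 12 - 378 = -366)
H = 112 (H = 7*16 = 112)
(57 + j)*(281 + (H - 25)/(154 - 4)) = (57 - 366)*(281 + (112 - 25)/(154 - 4)) = -309*(281 + 87/150) = -309*(281 + 87*(1/150)) = -309*(281 + 29/50) = -309*14079/50 = -4350411/50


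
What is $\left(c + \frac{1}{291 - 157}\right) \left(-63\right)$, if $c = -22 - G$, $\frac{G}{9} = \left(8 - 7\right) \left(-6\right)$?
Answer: $- \frac{270207}{134} \approx -2016.5$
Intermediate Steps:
$G = -54$ ($G = 9 \left(8 - 7\right) \left(-6\right) = 9 \cdot 1 \left(-6\right) = 9 \left(-6\right) = -54$)
$c = 32$ ($c = -22 - -54 = -22 + 54 = 32$)
$\left(c + \frac{1}{291 - 157}\right) \left(-63\right) = \left(32 + \frac{1}{291 - 157}\right) \left(-63\right) = \left(32 + \frac{1}{134}\right) \left(-63\right) = \frac{4289}{134} \left(-63\right) = - \frac{270207}{134}$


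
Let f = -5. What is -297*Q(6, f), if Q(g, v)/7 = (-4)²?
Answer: -33264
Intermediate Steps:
Q(g, v) = 112 (Q(g, v) = 7*(-4)² = 7*16 = 112)
-297*Q(6, f) = -297*112 = -33264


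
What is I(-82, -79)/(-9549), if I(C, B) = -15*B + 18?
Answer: -401/3183 ≈ -0.12598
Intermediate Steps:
I(C, B) = 18 - 15*B
I(-82, -79)/(-9549) = (18 - 15*(-79))/(-9549) = (18 + 1185)*(-1/9549) = 1203*(-1/9549) = -401/3183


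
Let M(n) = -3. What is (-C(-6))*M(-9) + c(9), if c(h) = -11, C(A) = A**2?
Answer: 97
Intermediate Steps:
(-C(-6))*M(-9) + c(9) = -1*(-6)**2*(-3) - 11 = -1*36*(-3) - 11 = -36*(-3) - 11 = 108 - 11 = 97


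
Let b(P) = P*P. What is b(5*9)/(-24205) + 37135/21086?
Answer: 171230705/102077326 ≈ 1.6775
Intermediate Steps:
b(P) = P**2
b(5*9)/(-24205) + 37135/21086 = (5*9)**2/(-24205) + 37135/21086 = 45**2*(-1/24205) + 37135*(1/21086) = 2025*(-1/24205) + 37135/21086 = -405/4841 + 37135/21086 = 171230705/102077326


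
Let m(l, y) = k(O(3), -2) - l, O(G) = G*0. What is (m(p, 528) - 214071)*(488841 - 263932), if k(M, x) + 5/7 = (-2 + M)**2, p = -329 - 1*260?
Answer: -336092989059/7 ≈ -4.8013e+10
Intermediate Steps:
O(G) = 0
p = -589 (p = -329 - 260 = -589)
k(M, x) = -5/7 + (-2 + M)**2
m(l, y) = 23/7 - l (m(l, y) = (-5/7 + (-2 + 0)**2) - l = (-5/7 + (-2)**2) - l = (-5/7 + 4) - l = 23/7 - l)
(m(p, 528) - 214071)*(488841 - 263932) = ((23/7 - 1*(-589)) - 214071)*(488841 - 263932) = ((23/7 + 589) - 214071)*224909 = (4146/7 - 214071)*224909 = -1494351/7*224909 = -336092989059/7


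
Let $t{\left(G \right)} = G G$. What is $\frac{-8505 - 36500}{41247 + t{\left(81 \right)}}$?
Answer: $- \frac{45005}{47808} \approx -0.94137$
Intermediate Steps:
$t{\left(G \right)} = G^{2}$
$\frac{-8505 - 36500}{41247 + t{\left(81 \right)}} = \frac{-8505 - 36500}{41247 + 81^{2}} = - \frac{45005}{41247 + 6561} = - \frac{45005}{47808}$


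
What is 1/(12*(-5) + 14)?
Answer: -1/46 ≈ -0.021739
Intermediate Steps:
1/(12*(-5) + 14) = 1/(-60 + 14) = 1/(-46) = -1/46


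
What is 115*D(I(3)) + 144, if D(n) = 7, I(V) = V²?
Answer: 949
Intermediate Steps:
115*D(I(3)) + 144 = 115*7 + 144 = 805 + 144 = 949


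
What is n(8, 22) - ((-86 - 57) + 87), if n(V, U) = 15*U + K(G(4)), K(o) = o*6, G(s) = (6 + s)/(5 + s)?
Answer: 1178/3 ≈ 392.67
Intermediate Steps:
G(s) = (6 + s)/(5 + s)
K(o) = 6*o
n(V, U) = 20/3 + 15*U (n(V, U) = 15*U + 6*((6 + 4)/(5 + 4)) = 15*U + 6*(10/9) = 15*U + 20/3 = 20/3 + 15*U)
n(8, 22) - ((-86 - 57) + 87) = (20/3 + 15*22) - ((-86 - 57) + 87) = (20/3 + 330) - (-143 + 87) = 1010/3 - 1*(-56) = 1010/3 + 56 = 1178/3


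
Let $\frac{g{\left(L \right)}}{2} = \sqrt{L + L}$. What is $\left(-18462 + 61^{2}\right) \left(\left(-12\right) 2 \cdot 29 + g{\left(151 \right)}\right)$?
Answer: $10259736 - 29482 \sqrt{302} \approx 9.7474 \cdot 10^{6}$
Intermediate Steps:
$g{\left(L \right)} = 2 \sqrt{2} \sqrt{L}$ ($g{\left(L \right)} = 2 \sqrt{L + L} = 2 \sqrt{2 L} = 2 \sqrt{2} \sqrt{L}$)
$\left(-18462 + 61^{2}\right) \left(\left(-12\right) 2 \cdot 29 + g{\left(151 \right)}\right) = \left(-18462 + 61^{2}\right) \left(\left(-12\right) 2 \cdot 29 + 2 \sqrt{2} \sqrt{151}\right) = \left(-18462 + 3721\right) \left(\left(-24\right) 29 + 2 \sqrt{302}\right) = - 14741 \left(-696 + 2 \sqrt{302}\right) = 10259736 - 29482 \sqrt{302}$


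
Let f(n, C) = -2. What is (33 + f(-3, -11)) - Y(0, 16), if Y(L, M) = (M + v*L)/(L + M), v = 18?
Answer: 30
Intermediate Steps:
Y(L, M) = (M + 18*L)/(L + M)
(33 + f(-3, -11)) - Y(0, 16) = (33 - 2) - (16 + 18*0)/(0 + 16) = 31 - (16 + 0)/16 = 31 - 16/16 = 31 - 1*1 = 31 - 1 = 30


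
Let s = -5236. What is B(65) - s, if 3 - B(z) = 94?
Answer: 5145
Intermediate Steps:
B(z) = -91 (B(z) = 3 - 1*94 = 3 - 94 = -91)
B(65) - s = -91 - 1*(-5236) = -91 + 5236 = 5145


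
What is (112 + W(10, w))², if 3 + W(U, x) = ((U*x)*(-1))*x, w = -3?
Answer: 361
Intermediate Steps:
W(U, x) = -3 - U*x² (W(U, x) = -3 + ((U*x)*(-1))*x = -3 + (-U*x)*x = -3 - U*x²)
(112 + W(10, w))² = (112 + (-3 - 1*10*(-3)²))² = (112 + (-3 - 1*10*9))² = (112 + (-3 - 90))² = (112 - 93)² = 19² = 361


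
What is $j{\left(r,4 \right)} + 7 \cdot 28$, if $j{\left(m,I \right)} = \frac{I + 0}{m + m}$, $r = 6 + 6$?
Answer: $\frac{1177}{6} \approx 196.17$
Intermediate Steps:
$r = 12$
$j{\left(m,I \right)} = \frac{I}{2 m}$
$j{\left(r,4 \right)} + 7 \cdot 28 = \frac{1}{2} \cdot 4 \cdot \frac{1}{12} + 7 \cdot 28 = \frac{1}{2} \cdot 4 \cdot \frac{1}{12} + 196 = \frac{1}{6} + 196 = \frac{1177}{6}$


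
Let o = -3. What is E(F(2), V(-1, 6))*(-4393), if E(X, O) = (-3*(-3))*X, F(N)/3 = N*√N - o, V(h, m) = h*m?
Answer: -355833 - 237222*√2 ≈ -6.9132e+5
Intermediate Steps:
F(N) = 9 + 3*N^(3/2) (F(N) = 3*(N*√N - 1*(-3)) = 3*(N^(3/2) + 3) = 3*(3 + N^(3/2)) = 9 + 3*N^(3/2))
E(X, O) = 9*X
E(F(2), V(-1, 6))*(-4393) = (9*(9 + 3*2^(3/2)))*(-4393) = (9*(9 + 3*(2*√2)))*(-4393) = (9*(9 + 6*√2))*(-4393) = (81 + 54*√2)*(-4393) = -355833 - 237222*√2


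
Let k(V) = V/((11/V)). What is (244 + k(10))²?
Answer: 7750656/121 ≈ 64055.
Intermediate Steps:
k(V) = V²/11 (k(V) = V*(V/11) = V²/11)
(244 + k(10))² = (244 + (1/11)*10²)² = (244 + (1/11)*100)² = (244 + 100/11)² = (2784/11)² = 7750656/121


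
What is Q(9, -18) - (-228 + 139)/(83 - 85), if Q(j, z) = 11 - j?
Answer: -85/2 ≈ -42.500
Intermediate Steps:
Q(9, -18) - (-228 + 139)/(83 - 85) = (11 - 1*9) - (-228 + 139)/(83 - 85) = (11 - 9) - (-89)/(-2) = 2 - (-89)*(-1)/2 = 2 - 1*89/2 = 2 - 89/2 = -85/2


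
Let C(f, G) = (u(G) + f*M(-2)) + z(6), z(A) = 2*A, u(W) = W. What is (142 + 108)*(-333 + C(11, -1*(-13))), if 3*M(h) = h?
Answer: -236500/3 ≈ -78833.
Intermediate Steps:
M(h) = h/3
C(f, G) = 12 + G - 2*f/3 (C(f, G) = (G + f*((⅓)*(-2))) + 2*6 = (G + f*(-⅔)) + 12 = (G - 2*f/3) + 12 = 12 + G - 2*f/3)
(142 + 108)*(-333 + C(11, -1*(-13))) = (142 + 108)*(-333 + (12 - 1*(-13) - ⅔*11)) = 250*(-333 + (12 + 13 - 22/3)) = 250*(-333 + 53/3) = 250*(-946/3) = -236500/3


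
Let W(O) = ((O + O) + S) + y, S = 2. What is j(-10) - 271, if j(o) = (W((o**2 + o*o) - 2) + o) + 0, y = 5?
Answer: 122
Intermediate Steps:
W(O) = 7 + 2*O (W(O) = ((O + O) + 2) + 5 = (2*O + 2) + 5 = (2 + 2*O) + 5 = 7 + 2*O)
j(o) = 3 + o + 4*o**2 (j(o) = ((7 + 2*((o**2 + o*o) - 2)) + o) + 0 = ((7 + 2*((o**2 + o**2) - 2)) + o) + 0 = ((7 + 2*(2*o**2 - 2)) + o) + 0 = ((7 + 2*(-2 + 2*o**2)) + o) + 0 = ((7 + (-4 + 4*o**2)) + o) + 0 = ((3 + 4*o**2) + o) + 0 = (3 + o + 4*o**2) + 0 = 3 + o + 4*o**2)
j(-10) - 271 = (3 - 10 + 4*(-10)**2) - 271 = (3 - 10 + 4*100) - 271 = (3 - 10 + 400) - 271 = 393 - 271 = 122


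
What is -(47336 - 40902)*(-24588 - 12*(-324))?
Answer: 133183800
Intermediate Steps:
-(47336 - 40902)*(-24588 - 12*(-324)) = -6434*(-24588 + 3888) = -6434*(-20700) = -1*(-133183800) = 133183800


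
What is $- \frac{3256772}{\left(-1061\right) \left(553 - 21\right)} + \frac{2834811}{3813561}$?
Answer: $\frac{129814939108}{19931223459} \approx 6.5131$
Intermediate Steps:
$- \frac{3256772}{\left(-1061\right) \left(553 - 21\right)} + \frac{2834811}{3813561} = - \frac{3256772}{\left(-1061\right) 532} + 2834811 \cdot \frac{1}{3813561} = - \frac{3256772}{-564452} + \frac{104993}{141243} = \left(-3256772\right) \left(- \frac{1}{564452}\right) + \frac{104993}{141243} = \frac{814193}{141113} + \frac{104993}{141243} = \frac{129814939108}{19931223459}$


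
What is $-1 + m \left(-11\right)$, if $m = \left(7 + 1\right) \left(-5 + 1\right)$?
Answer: $351$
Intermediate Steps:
$m = -32$ ($m = 8 \left(-4\right) = -32$)
$-1 + m \left(-11\right) = -1 - -352 = -1 + 352 = 351$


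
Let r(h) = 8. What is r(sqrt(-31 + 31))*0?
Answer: 0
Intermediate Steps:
r(sqrt(-31 + 31))*0 = 8*0 = 0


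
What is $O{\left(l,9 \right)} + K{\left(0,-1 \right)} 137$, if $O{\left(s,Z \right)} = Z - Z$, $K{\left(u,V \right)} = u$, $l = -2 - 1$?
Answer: $0$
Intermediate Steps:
$l = -3$ ($l = -2 - 1 = -3$)
$O{\left(s,Z \right)} = 0$
$O{\left(l,9 \right)} + K{\left(0,-1 \right)} 137 = 0 + 0 \cdot 137 = 0 + 0 = 0$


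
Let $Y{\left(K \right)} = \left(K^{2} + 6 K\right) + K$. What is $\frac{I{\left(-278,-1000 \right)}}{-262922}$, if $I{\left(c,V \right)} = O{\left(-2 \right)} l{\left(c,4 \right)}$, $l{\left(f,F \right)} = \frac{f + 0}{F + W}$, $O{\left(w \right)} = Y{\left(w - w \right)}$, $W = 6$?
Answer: $0$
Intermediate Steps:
$Y{\left(K \right)} = K^{2} + 7 K$
$O{\left(w \right)} = 0$ ($O{\left(w \right)} = \left(w - w\right) \left(7 + \left(w - w\right)\right) = 0 \left(7 + 0\right) = 0 \cdot 7 = 0$)
$l{\left(f,F \right)} = \frac{f}{6 + F}$ ($l{\left(f,F \right)} = \frac{f + 0}{F + 6} = \frac{f}{6 + F}$)
$I{\left(c,V \right)} = 0$ ($I{\left(c,V \right)} = 0 \frac{c}{6 + 4} = 0 \frac{c}{10} = 0$)
$\frac{I{\left(-278,-1000 \right)}}{-262922} = \frac{0}{-262922} = 0 \left(- \frac{1}{262922}\right) = 0$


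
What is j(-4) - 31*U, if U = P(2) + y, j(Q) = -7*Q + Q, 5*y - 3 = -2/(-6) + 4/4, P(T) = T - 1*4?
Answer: 887/15 ≈ 59.133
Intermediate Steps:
P(T) = -4 + T (P(T) = T - 4 = -4 + T)
y = 13/15 (y = ⅗ + (-2/(-6) + 4/4)/5 = ⅗ + (-2*(-⅙) + 4*(¼))/5 = ⅗ + (⅓ + 1)/5 = ⅗ + (⅕)*(4/3) = ⅗ + 4/15 = 13/15 ≈ 0.86667)
j(Q) = -6*Q
U = -17/15 (U = (-4 + 2) + 13/15 = -2 + 13/15 = -17/15 ≈ -1.1333)
j(-4) - 31*U = -6*(-4) - 31*(-17/15) = 24 + 527/15 = 887/15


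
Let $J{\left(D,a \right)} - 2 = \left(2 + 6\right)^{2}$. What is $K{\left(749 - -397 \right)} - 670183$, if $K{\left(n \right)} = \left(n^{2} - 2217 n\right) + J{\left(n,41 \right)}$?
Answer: $-1897483$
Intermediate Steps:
$J{\left(D,a \right)} = 66$ ($J{\left(D,a \right)} = 2 + \left(2 + 6\right)^{2} = 2 + 8^{2} = 2 + 64 = 66$)
$K{\left(n \right)} = 66 + n^{2} - 2217 n$ ($K{\left(n \right)} = \left(n^{2} - 2217 n\right) + 66 = 66 + n^{2} - 2217 n$)
$K{\left(749 - -397 \right)} - 670183 = \left(66 + \left(749 - -397\right)^{2} - 2217 \left(749 - -397\right)\right) - 670183 = \left(66 + \left(749 + 397\right)^{2} - 2217 \left(749 + 397\right)\right) - 670183 = \left(66 + 1146^{2} - 2540682\right) - 670183 = \left(66 + 1313316 - 2540682\right) - 670183 = -1227300 - 670183 = -1897483$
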